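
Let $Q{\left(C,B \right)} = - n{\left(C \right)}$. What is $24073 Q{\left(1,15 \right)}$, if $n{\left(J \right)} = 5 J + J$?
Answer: $-144438$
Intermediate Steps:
$n{\left(J \right)} = 6 J$
$Q{\left(C,B \right)} = - 6 C$
$24073 Q{\left(1,15 \right)} = 24073 \left(\left(-6\right) 1\right) = 24073 \left(-6\right) = -144438$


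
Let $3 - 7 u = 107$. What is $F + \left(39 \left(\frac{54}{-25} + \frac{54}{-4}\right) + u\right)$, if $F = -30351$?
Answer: $- \frac{10841809}{350} \approx -30977.0$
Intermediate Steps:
$u = - \frac{104}{7}$ ($u = \frac{3}{7} - \frac{107}{7} = - \frac{104}{7} \approx -14.857$)
$F + \left(39 \left(\frac{54}{-25} + \frac{54}{-4}\right) + u\right) = -30351 + \left(39 \left(\frac{54}{-25} + \frac{54}{-4}\right) - \frac{104}{7}\right) = -30351 + \left(39 \left(54 \left(- \frac{1}{25}\right) + 54 \left(- \frac{1}{4}\right)\right) - \frac{104}{7}\right) = -30351 + \left(39 \left(- \frac{54}{25} - \frac{27}{2}\right) - \frac{104}{7}\right) = -30351 + \left(39 \left(- \frac{783}{50}\right) - \frac{104}{7}\right) = -30351 - \frac{218959}{350} = - \frac{10841809}{350}$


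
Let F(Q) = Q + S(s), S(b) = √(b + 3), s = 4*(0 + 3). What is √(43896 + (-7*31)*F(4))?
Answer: √(43028 - 217*√15) ≈ 205.40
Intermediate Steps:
s = 12 (s = 4*3 = 12)
S(b) = √(3 + b)
F(Q) = Q + √15 (F(Q) = Q + √(3 + 12) = Q + √15)
√(43896 + (-7*31)*F(4)) = √(43896 + (-7*31)*(4 + √15)) = √(43896 - 217*(4 + √15)) = √(43896 + (-868 - 217*√15)) = √(43028 - 217*√15)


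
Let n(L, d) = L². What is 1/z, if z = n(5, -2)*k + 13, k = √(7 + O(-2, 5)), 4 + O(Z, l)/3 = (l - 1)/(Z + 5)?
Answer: 13/794 - 25*I/794 ≈ 0.016373 - 0.031486*I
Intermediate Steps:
O(Z, l) = -12 + 3*(-1 + l)/(5 + Z) (O(Z, l) = -12 + 3*((l - 1)/(Z + 5)) = -12 + 3*((-1 + l)/(5 + Z)) = -12 + 3*(-1 + l)/(5 + Z))
k = I (k = √(7 + 3*(-21 + 5 - 4*(-2))/(5 - 2)) = √(7 + 3*(-21 + 5 + 8)/3) = √(7 + 3*(⅓)*(-8)) = √(7 - 8) = √(-1) = I ≈ 1.0*I)
z = 13 + 25*I (z = 5²*I + 13 = 25*I + 13 = 13 + 25*I ≈ 13.0 + 25.0*I)
1/z = 1/(13 + 25*I) = (13 - 25*I)/794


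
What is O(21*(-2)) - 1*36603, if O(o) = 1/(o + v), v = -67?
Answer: -3989728/109 ≈ -36603.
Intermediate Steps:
O(o) = 1/(-67 + o) (O(o) = 1/(o - 67) = 1/(-67 + o))
O(21*(-2)) - 1*36603 = 1/(-67 + 21*(-2)) - 1*36603 = 1/(-67 - 42) - 36603 = 1/(-109) - 36603 = -1/109 - 36603 = -3989728/109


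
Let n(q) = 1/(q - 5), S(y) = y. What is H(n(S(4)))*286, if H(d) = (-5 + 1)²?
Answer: 4576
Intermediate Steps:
n(q) = 1/(-5 + q)
H(d) = 16 (H(d) = (-4)² = 16)
H(n(S(4)))*286 = 16*286 = 4576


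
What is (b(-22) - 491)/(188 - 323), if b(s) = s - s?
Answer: 491/135 ≈ 3.6370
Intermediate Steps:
b(s) = 0
(b(-22) - 491)/(188 - 323) = (0 - 491)/(188 - 323) = -491/(-135) = -491*(-1/135) = 491/135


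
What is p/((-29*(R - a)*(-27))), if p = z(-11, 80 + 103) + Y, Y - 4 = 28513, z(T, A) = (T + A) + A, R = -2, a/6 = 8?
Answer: -1604/2175 ≈ -0.73747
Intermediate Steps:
a = 48 (a = 6*8 = 48)
z(T, A) = T + 2*A (z(T, A) = (A + T) + A = T + 2*A)
Y = 28517 (Y = 4 + 28513 = 28517)
p = 28872 (p = (-11 + 2*(80 + 103)) + 28517 = (-11 + 2*183) + 28517 = (-11 + 366) + 28517 = 355 + 28517 = 28872)
p/((-29*(R - a)*(-27))) = 28872/((-29*(-2 - 1*48)*(-27))) = 28872/((-29*(-2 - 48)*(-27))) = 28872/((-29*(-50)*(-27))) = 28872/((1450*(-27))) = 28872/(-39150) = 28872*(-1/39150) = -1604/2175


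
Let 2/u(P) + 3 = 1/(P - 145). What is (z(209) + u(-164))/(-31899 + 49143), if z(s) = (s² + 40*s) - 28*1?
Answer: 24133723/8001216 ≈ 3.0163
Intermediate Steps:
z(s) = -28 + s² + 40*s (z(s) = (s² + 40*s) - 28 = -28 + s² + 40*s)
u(P) = 2/(-3 + 1/(-145 + P)) (u(P) = 2/(-3 + 1/(P - 145)) = 2/(-3 + 1/(-145 + P)))
(z(209) + u(-164))/(-31899 + 49143) = ((-28 + 209² + 40*209) + 2*(145 - 1*(-164))/(-436 + 3*(-164)))/(-31899 + 49143) = ((-28 + 43681 + 8360) + 2*(145 + 164)/(-436 - 492))/17244 = (52013 + 2*309/(-928))*(1/17244) = (52013 + 2*(-1/928)*309)*(1/17244) = (52013 - 309/464)*(1/17244) = (24133723/464)*(1/17244) = 24133723/8001216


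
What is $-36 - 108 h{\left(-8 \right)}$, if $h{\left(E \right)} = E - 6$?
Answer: $1476$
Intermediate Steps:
$h{\left(E \right)} = -6 + E$ ($h{\left(E \right)} = E - 6 = -6 + E$)
$-36 - 108 h{\left(-8 \right)} = -36 - 108 \left(-6 - 8\right) = -36 - -1512 = -36 + 1512 = 1476$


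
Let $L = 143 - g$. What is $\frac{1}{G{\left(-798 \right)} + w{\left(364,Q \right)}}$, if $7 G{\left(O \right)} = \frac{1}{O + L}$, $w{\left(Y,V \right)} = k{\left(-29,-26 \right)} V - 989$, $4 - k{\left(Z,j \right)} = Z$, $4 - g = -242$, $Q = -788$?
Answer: $- \frac{6307}{170244852} \approx -3.7047 \cdot 10^{-5}$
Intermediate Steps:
$g = 246$ ($g = 4 - -242 = 4 + 242 = 246$)
$k{\left(Z,j \right)} = 4 - Z$
$L = -103$ ($L = 143 - 246 = -103$)
$w{\left(Y,V \right)} = -989 + 33 V$ ($w{\left(Y,V \right)} = \left(4 - -29\right) V - 989 = \left(4 + 29\right) V - 989 = 33 V - 989 = -989 + 33 V$)
$G{\left(O \right)} = \frac{1}{7 \left(-103 + O\right)}$ ($G{\left(O \right)} = \frac{1}{7 \left(O - 103\right)} = \frac{1}{7 \left(-103 + O\right)}$)
$\frac{1}{G{\left(-798 \right)} + w{\left(364,Q \right)}} = \frac{1}{\frac{1}{7 \left(-103 - 798\right)} + \left(-989 + 33 \left(-788\right)\right)} = \frac{1}{\frac{1}{7 \left(-901\right)} - 26993} = \frac{1}{\frac{1}{7} \left(- \frac{1}{901}\right) - 26993} = \frac{1}{- \frac{1}{6307} - 26993} = \frac{1}{- \frac{170244852}{6307}} = - \frac{6307}{170244852}$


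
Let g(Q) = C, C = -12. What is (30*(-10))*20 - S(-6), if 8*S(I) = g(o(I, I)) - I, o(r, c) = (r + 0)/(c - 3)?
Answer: -23997/4 ≈ -5999.3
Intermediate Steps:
o(r, c) = r/(-3 + c)
g(Q) = -12
S(I) = -3/2 - I/8 (S(I) = (-12 - I)/8 = -3/2 - I/8)
(30*(-10))*20 - S(-6) = (30*(-10))*20 - (-3/2 - ⅛*(-6)) = -300*20 - (-3/2 + ¾) = -6000 - 1*(-¾) = -6000 + ¾ = -23997/4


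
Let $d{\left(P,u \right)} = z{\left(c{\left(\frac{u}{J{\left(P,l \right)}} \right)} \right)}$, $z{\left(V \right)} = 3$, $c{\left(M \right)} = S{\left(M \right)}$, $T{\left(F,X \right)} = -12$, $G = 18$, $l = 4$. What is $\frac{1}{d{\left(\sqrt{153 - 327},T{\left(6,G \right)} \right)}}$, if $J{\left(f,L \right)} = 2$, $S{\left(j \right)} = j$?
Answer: $\frac{1}{3} \approx 0.33333$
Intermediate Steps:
$c{\left(M \right)} = M$
$d{\left(P,u \right)} = 3$
$\frac{1}{d{\left(\sqrt{153 - 327},T{\left(6,G \right)} \right)}} = \frac{1}{3}$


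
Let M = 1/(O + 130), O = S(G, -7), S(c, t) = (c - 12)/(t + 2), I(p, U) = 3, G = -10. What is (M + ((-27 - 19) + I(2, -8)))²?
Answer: 834689881/451584 ≈ 1848.4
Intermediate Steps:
S(c, t) = (-12 + c)/(2 + t)
O = 22/5 (O = (-12 - 10)/(2 - 7) = -22/(-5) = -⅕*(-22) = 22/5 ≈ 4.4000)
M = 5/672 (M = 1/(22/5 + 130) = 1/(672/5) = 5/672 ≈ 0.0074405)
(M + ((-27 - 19) + I(2, -8)))² = (5/672 + ((-27 - 19) + 3))² = (5/672 + (-46 + 3))² = (5/672 - 43)² = (-28891/672)² = 834689881/451584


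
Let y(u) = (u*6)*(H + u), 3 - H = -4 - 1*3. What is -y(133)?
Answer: -114114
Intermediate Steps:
H = 10 (H = 3 - (-4 - 1*3) = 3 - (-4 - 3) = 3 - 1*(-7) = 3 + 7 = 10)
y(u) = 6*u*(10 + u) (y(u) = (u*6)*(10 + u) = (6*u)*(10 + u) = 6*u*(10 + u))
-y(133) = -6*133*(10 + 133) = -6*133*143 = -1*114114 = -114114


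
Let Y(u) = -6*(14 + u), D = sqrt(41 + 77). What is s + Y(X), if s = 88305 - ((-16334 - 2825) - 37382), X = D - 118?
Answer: 145470 - 6*sqrt(118) ≈ 1.4540e+5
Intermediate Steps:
D = sqrt(118) ≈ 10.863
X = -118 + sqrt(118) (X = sqrt(118) - 118 = -118 + sqrt(118) ≈ -107.14)
Y(u) = -84 - 6*u
s = 144846 (s = 88305 - (-19159 - 37382) = 88305 - 1*(-56541) = 88305 + 56541 = 144846)
s + Y(X) = 144846 + (-84 - 6*(-118 + sqrt(118))) = 144846 + (-84 + (708 - 6*sqrt(118))) = 144846 + (624 - 6*sqrt(118)) = 145470 - 6*sqrt(118)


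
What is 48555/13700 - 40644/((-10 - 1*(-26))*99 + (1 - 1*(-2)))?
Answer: -31984401/1449460 ≈ -22.066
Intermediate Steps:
48555/13700 - 40644/((-10 - 1*(-26))*99 + (1 - 1*(-2))) = 48555*(1/13700) - 40644/((-10 + 26)*99 + (1 + 2)) = 9711/2740 - 40644/(16*99 + 3) = 9711/2740 - 40644/(1584 + 3) = 9711/2740 - 40644/1587 = 9711/2740 - 40644*1/1587 = 9711/2740 - 13548/529 = -31984401/1449460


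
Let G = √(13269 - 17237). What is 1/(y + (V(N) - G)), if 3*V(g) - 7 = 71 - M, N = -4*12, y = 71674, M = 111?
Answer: 71663/5135589537 + 8*I*√62/5135589537 ≈ 1.3954e-5 + 1.2266e-8*I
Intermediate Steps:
G = 8*I*√62 (G = √(-3968) = 8*I*√62 ≈ 62.992*I)
N = -48
V(g) = -11 (V(g) = 7/3 + (71 - 1*111)/3 = 7/3 + (71 - 111)/3 = 7/3 + (⅓)*(-40) = 7/3 - 40/3 = -11)
1/(y + (V(N) - G)) = 1/(71674 + (-11 - 8*I*√62)) = 1/(71663 - 8*I*√62)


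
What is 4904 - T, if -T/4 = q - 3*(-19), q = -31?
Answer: 5008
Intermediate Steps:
T = -104 (T = -4*(-31 - 3*(-19)) = -4*(-31 + 57) = -4*26 = -104)
4904 - T = 4904 - 1*(-104) = 4904 + 104 = 5008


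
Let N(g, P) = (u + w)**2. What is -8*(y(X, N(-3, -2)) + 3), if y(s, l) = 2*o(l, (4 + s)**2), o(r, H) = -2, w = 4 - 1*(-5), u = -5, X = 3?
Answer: 8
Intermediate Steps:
w = 9 (w = 4 + 5 = 9)
N(g, P) = 16 (N(g, P) = (-5 + 9)**2 = 4**2 = 16)
y(s, l) = -4 (y(s, l) = 2*(-2) = -4)
-8*(y(X, N(-3, -2)) + 3) = -8*(-4 + 3) = -8*(-1) = 8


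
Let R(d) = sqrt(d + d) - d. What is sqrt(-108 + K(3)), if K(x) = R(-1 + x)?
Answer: 6*I*sqrt(3) ≈ 10.392*I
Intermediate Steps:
R(d) = -d + sqrt(2)*sqrt(d) (R(d) = sqrt(2*d) - d = sqrt(2)*sqrt(d) - d = -d + sqrt(2)*sqrt(d))
K(x) = 1 - x + sqrt(2)*sqrt(-1 + x) (K(x) = -(-1 + x) + sqrt(2)*sqrt(-1 + x) = (1 - x) + sqrt(2)*sqrt(-1 + x) = 1 - x + sqrt(2)*sqrt(-1 + x))
sqrt(-108 + K(3)) = sqrt(-108 + (1 + sqrt(-2 + 2*3) - 1*3)) = sqrt(-108 + (1 + sqrt(-2 + 6) - 3)) = sqrt(-108 + (1 + sqrt(4) - 3)) = sqrt(-108 + (1 + 2 - 3)) = sqrt(-108 + 0) = sqrt(-108) = 6*I*sqrt(3)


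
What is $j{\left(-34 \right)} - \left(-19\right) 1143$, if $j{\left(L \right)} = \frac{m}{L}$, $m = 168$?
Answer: $\frac{369105}{17} \approx 21712.0$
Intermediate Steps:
$j{\left(L \right)} = \frac{168}{L}$
$j{\left(-34 \right)} - \left(-19\right) 1143 = \frac{168}{-34} - \left(-19\right) 1143 = 168 \left(- \frac{1}{34}\right) - -21717 = - \frac{84}{17} + 21717 = \frac{369105}{17}$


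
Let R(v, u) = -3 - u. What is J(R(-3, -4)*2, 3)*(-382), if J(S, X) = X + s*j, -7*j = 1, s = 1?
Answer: -7640/7 ≈ -1091.4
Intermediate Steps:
j = -⅐ (j = -⅐*1 = -⅐ ≈ -0.14286)
J(S, X) = -⅐ + X (J(S, X) = X + 1*(-⅐) = X - ⅐ = -⅐ + X)
J(R(-3, -4)*2, 3)*(-382) = (-⅐ + 3)*(-382) = (20/7)*(-382) = -7640/7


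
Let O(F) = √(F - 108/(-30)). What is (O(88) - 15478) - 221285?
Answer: -236763 + √2290/5 ≈ -2.3675e+5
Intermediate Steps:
O(F) = √(18/5 + F) (O(F) = √(F - 108*(-1/30)) = √(F + 18/5) = √(18/5 + F))
(O(88) - 15478) - 221285 = (√(90 + 25*88)/5 - 15478) - 221285 = (√(90 + 2200)/5 - 15478) - 221285 = (√2290/5 - 15478) - 221285 = (-15478 + √2290/5) - 221285 = -236763 + √2290/5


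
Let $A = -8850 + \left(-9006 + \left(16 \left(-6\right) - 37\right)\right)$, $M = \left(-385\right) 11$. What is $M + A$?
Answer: $-22224$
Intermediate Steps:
$M = -4235$
$A = -17989$ ($A = -8850 - 9139 = -17989$)
$M + A = -4235 - 17989 = -22224$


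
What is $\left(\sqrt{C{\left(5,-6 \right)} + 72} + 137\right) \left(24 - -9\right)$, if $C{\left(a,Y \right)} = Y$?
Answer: $4521 + 33 \sqrt{66} \approx 4789.1$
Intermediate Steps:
$\left(\sqrt{C{\left(5,-6 \right)} + 72} + 137\right) \left(24 - -9\right) = \left(\sqrt{-6 + 72} + 137\right) \left(24 - -9\right) = \left(\sqrt{66} + 137\right) \left(24 + 9\right) = \left(137 + \sqrt{66}\right) 33 = 4521 + 33 \sqrt{66}$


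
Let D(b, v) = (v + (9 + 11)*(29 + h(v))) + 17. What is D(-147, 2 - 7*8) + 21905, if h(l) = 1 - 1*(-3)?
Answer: 22528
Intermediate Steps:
h(l) = 4 (h(l) = 1 + 3 = 4)
D(b, v) = 677 + v (D(b, v) = (v + (9 + 11)*(29 + 4)) + 17 = (v + 20*33) + 17 = (v + 660) + 17 = (660 + v) + 17 = 677 + v)
D(-147, 2 - 7*8) + 21905 = (677 + (2 - 7*8)) + 21905 = (677 + (2 - 56)) + 21905 = (677 - 54) + 21905 = 623 + 21905 = 22528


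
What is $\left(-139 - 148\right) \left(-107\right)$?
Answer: $30709$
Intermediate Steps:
$\left(-139 - 148\right) \left(-107\right) = \left(-287\right) \left(-107\right) = 30709$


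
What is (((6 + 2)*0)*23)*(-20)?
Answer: 0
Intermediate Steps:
(((6 + 2)*0)*23)*(-20) = ((8*0)*23)*(-20) = (0*23)*(-20) = 0*(-20) = 0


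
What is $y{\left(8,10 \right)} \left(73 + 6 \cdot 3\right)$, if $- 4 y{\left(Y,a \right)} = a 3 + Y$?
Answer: $- \frac{1729}{2} \approx -864.5$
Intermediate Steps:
$y{\left(Y,a \right)} = - \frac{3 a}{4} - \frac{Y}{4}$ ($y{\left(Y,a \right)} = - \frac{a 3 + Y}{4} = - \frac{3 a + Y}{4} = - \frac{Y + 3 a}{4} = - \frac{3 a}{4} - \frac{Y}{4}$)
$y{\left(8,10 \right)} \left(73 + 6 \cdot 3\right) = \left(\left(- \frac{3}{4}\right) 10 - 2\right) \left(73 + 6 \cdot 3\right) = \left(- \frac{15}{2} - 2\right) \left(73 + 18\right) = \left(- \frac{19}{2}\right) 91 = - \frac{1729}{2}$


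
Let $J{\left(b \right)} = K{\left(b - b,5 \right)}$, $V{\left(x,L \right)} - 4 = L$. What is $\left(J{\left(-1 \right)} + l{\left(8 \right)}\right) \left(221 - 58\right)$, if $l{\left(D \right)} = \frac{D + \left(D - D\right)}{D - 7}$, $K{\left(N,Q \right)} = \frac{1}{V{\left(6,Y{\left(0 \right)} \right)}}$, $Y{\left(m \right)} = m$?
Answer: $\frac{5379}{4} \approx 1344.8$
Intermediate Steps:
$V{\left(x,L \right)} = 4 + L$
$K{\left(N,Q \right)} = \frac{1}{4}$ ($K{\left(N,Q \right)} = \frac{1}{4 + 0} = \frac{1}{4}$)
$J{\left(b \right)} = \frac{1}{4}$
$l{\left(D \right)} = \frac{D}{-7 + D}$ ($l{\left(D \right)} = \frac{D + 0}{-7 + D} = \frac{D}{-7 + D}$)
$\left(J{\left(-1 \right)} + l{\left(8 \right)}\right) \left(221 - 58\right) = \left(\frac{1}{4} + \frac{8}{-7 + 8}\right) \left(221 - 58\right) = \left(\frac{1}{4} + \frac{8}{1}\right) 163 = \left(\frac{1}{4} + 8 \cdot 1\right) 163 = \left(\frac{1}{4} + 8\right) 163 = \frac{33}{4} \cdot 163 = \frac{5379}{4}$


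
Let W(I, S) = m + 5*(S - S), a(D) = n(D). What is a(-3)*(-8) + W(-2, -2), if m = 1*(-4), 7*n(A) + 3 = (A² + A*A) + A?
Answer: -124/7 ≈ -17.714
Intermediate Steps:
n(A) = -3/7 + A/7 + 2*A²/7 (n(A) = -3/7 + ((A² + A*A) + A)/7 = -3/7 + ((A² + A²) + A)/7 = -3/7 + (2*A² + A)/7 = -3/7 + (A + 2*A²)/7 = -3/7 + (A/7 + 2*A²/7) = -3/7 + A/7 + 2*A²/7)
a(D) = -3/7 + D/7 + 2*D²/7
m = -4
W(I, S) = -4 (W(I, S) = -4 + 5*(S - S) = -4 + 5*0 = -4 + 0 = -4)
a(-3)*(-8) + W(-2, -2) = (-3/7 + (⅐)*(-3) + (2/7)*(-3)²)*(-8) - 4 = (-3/7 - 3/7 + (2/7)*9)*(-8) - 4 = (-3/7 - 3/7 + 18/7)*(-8) - 4 = (12/7)*(-8) - 4 = -96/7 - 4 = -124/7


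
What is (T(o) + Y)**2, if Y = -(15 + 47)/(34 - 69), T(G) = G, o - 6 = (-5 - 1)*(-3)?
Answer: 813604/1225 ≈ 664.17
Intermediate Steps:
o = 24 (o = 6 + (-5 - 1)*(-3) = 6 - 6*(-3) = 6 + 18 = 24)
Y = 62/35 (Y = -62/(-35) = -62*(-1)/35 = -1*(-62/35) = 62/35 ≈ 1.7714)
(T(o) + Y)**2 = (24 + 62/35)**2 = (902/35)**2 = 813604/1225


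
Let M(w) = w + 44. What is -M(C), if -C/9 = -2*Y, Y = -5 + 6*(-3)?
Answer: 370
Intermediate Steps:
Y = -23 (Y = -5 - 18 = -23)
C = -414 (C = -(-18)*(-23) = -9*46 = -414)
M(w) = 44 + w
-M(C) = -(44 - 414) = -1*(-370) = 370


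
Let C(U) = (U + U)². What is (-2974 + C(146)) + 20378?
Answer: 102668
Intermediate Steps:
C(U) = 4*U² (C(U) = (2*U)² = 4*U²)
(-2974 + C(146)) + 20378 = (-2974 + 4*146²) + 20378 = (-2974 + 4*21316) + 20378 = (-2974 + 85264) + 20378 = 82290 + 20378 = 102668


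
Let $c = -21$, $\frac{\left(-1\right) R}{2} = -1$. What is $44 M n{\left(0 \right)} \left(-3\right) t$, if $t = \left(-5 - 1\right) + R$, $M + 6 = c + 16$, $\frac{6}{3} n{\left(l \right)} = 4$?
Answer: $-11616$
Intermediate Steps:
$R = 2$ ($R = \left(-2\right) \left(-1\right) = 2$)
$n{\left(l \right)} = 2$ ($n{\left(l \right)} = \frac{1}{2} \cdot 4 = 2$)
$M = -11$ ($M = -6 + \left(-21 + 16\right) = -6 - 5 = -11$)
$t = -4$ ($t = \left(-5 - 1\right) + 2 = -6 + 2 = -4$)
$44 M n{\left(0 \right)} \left(-3\right) t = 44 \left(-11\right) 2 \left(-3\right) \left(-4\right) = - 484 \left(\left(-6\right) \left(-4\right)\right) = \left(-484\right) 24 = -11616$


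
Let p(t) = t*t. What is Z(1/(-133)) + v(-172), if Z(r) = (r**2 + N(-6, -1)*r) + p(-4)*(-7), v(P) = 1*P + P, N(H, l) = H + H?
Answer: -8064587/17689 ≈ -455.91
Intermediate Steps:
p(t) = t**2
N(H, l) = 2*H
v(P) = 2*P (v(P) = P + P = 2*P)
Z(r) = -112 + r**2 - 12*r (Z(r) = (r**2 + (2*(-6))*r) + (-4)**2*(-7) = (r**2 - 12*r) + 16*(-7) = (r**2 - 12*r) - 112 = -112 + r**2 - 12*r)
Z(1/(-133)) + v(-172) = (-112 + (1/(-133))**2 - 12/(-133)) + 2*(-172) = (-112 + (-1/133)**2 - 12*(-1/133)) - 344 = (-112 + 1/17689 + 12/133) - 344 = -1979571/17689 - 344 = -8064587/17689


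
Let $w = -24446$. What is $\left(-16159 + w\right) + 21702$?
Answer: $-18903$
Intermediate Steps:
$\left(-16159 + w\right) + 21702 = \left(-16159 - 24446\right) + 21702 = -40605 + 21702 = -18903$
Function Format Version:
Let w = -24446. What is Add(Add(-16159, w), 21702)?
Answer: -18903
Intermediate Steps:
Add(Add(-16159, w), 21702) = Add(Add(-16159, -24446), 21702) = Add(-40605, 21702) = -18903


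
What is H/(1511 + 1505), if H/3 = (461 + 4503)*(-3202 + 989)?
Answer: -8238999/754 ≈ -10927.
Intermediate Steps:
H = -32955996 (H = 3*((461 + 4503)*(-3202 + 989)) = 3*(4964*(-2213)) = 3*(-10985332) = -32955996)
H/(1511 + 1505) = -32955996/(1511 + 1505) = -32955996/3016 = -32955996*1/3016 = -8238999/754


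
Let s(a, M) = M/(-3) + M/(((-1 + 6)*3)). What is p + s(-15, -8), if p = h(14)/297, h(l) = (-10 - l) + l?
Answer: 3118/1485 ≈ 2.0997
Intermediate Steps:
h(l) = -10
s(a, M) = -4*M/15 (s(a, M) = M*(-⅓) + M/((5*3)) = -M/3 + M/15 = -4*M/15)
p = -10/297 ≈ -0.033670
p + s(-15, -8) = -10/297 - 4/15*(-8) = -10/297 + 32/15 = 3118/1485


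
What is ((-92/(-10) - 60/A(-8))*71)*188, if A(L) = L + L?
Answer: 864283/5 ≈ 1.7286e+5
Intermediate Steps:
A(L) = 2*L
((-92/(-10) - 60/A(-8))*71)*188 = ((-92/(-10) - 60/(2*(-8)))*71)*188 = ((-92*(-⅒) - 60/(-16))*71)*188 = ((46/5 - 60*(-1/16))*71)*188 = ((46/5 + 15/4)*71)*188 = ((259/20)*71)*188 = (18389/20)*188 = 864283/5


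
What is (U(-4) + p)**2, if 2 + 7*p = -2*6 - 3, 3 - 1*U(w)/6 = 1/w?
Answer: 57121/196 ≈ 291.43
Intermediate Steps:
U(w) = 18 - 6/w
p = -17/7 (p = -2/7 + (-2*6 - 3)/7 = -2/7 + (-12 - 3)/7 = -2/7 + (1/7)*(-15) = -2/7 - 15/7 = -17/7 ≈ -2.4286)
(U(-4) + p)**2 = ((18 - 6/(-4)) - 17/7)**2 = ((18 - 6*(-1/4)) - 17/7)**2 = ((18 + 3/2) - 17/7)**2 = (39/2 - 17/7)**2 = (239/14)**2 = 57121/196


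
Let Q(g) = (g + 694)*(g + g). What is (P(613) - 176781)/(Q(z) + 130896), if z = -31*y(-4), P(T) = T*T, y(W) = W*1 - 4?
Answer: 49747/149532 ≈ 0.33268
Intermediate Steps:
y(W) = -4 + W (y(W) = W - 4 = -4 + W)
P(T) = T²
z = 248 (z = -31*(-4 - 4) = -31*(-8) = 248)
Q(g) = 2*g*(694 + g) (Q(g) = (694 + g)*(2*g) = 2*g*(694 + g))
(P(613) - 176781)/(Q(z) + 130896) = (613² - 176781)/(2*248*(694 + 248) + 130896) = (375769 - 176781)/(2*248*942 + 130896) = 198988/(467232 + 130896) = 198988/598128 = 198988*(1/598128) = 49747/149532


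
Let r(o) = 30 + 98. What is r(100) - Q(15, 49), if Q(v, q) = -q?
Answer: 177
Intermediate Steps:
r(o) = 128
r(100) - Q(15, 49) = 128 - (-1)*49 = 128 - 1*(-49) = 128 + 49 = 177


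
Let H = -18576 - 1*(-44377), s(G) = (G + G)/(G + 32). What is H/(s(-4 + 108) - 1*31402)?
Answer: -438617/533808 ≈ -0.82168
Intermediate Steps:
s(G) = 2*G/(32 + G) (s(G) = (2*G)/(32 + G) = 2*G/(32 + G))
H = 25801 (H = -18576 + 44377 = 25801)
H/(s(-4 + 108) - 1*31402) = 25801/(2*(-4 + 108)/(32 + (-4 + 108)) - 1*31402) = 25801/(2*104/(32 + 104) - 31402) = 25801/(2*104/136 - 31402) = 25801/(2*104*(1/136) - 31402) = 25801/(26/17 - 31402) = 25801/(-533808/17) = 25801*(-17/533808) = -438617/533808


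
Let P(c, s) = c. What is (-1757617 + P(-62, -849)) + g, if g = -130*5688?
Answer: -2497119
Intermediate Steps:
g = -739440
(-1757617 + P(-62, -849)) + g = (-1757617 - 62) - 739440 = -1757679 - 739440 = -2497119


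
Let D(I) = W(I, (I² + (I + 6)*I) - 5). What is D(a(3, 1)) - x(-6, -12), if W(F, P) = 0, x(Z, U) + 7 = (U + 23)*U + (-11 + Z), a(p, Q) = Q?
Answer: 156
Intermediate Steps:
x(Z, U) = -18 + Z + U*(23 + U) (x(Z, U) = -7 + ((U + 23)*U + (-11 + Z)) = -7 + ((23 + U)*U + (-11 + Z)) = -7 + (U*(23 + U) + (-11 + Z)) = -7 + (-11 + Z + U*(23 + U)) = -18 + Z + U*(23 + U))
D(I) = 0
D(a(3, 1)) - x(-6, -12) = 0 - (-18 - 6 + (-12)² + 23*(-12)) = 0 - (-18 - 6 + 144 - 276) = 0 - 1*(-156) = 0 + 156 = 156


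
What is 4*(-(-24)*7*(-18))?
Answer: -12096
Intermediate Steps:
4*(-(-24)*7*(-18)) = 4*(-12*(-14)*(-18)) = 4*(168*(-18)) = 4*(-3024) = -12096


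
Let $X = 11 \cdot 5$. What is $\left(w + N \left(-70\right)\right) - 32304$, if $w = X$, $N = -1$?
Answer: $-32179$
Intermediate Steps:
$X = 55$
$w = 55$
$\left(w + N \left(-70\right)\right) - 32304 = \left(55 - -70\right) - 32304 = \left(55 + 70\right) - 32304 = 125 - 32304 = -32179$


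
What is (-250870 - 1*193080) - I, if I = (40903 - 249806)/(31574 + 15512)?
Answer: -20903620797/47086 ≈ -4.4395e+5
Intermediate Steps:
I = -208903/47086 ≈ -4.4366
(-250870 - 1*193080) - I = (-250870 - 1*193080) - 1*(-208903/47086) = (-250870 - 193080) + 208903/47086 = -443950 + 208903/47086 = -20903620797/47086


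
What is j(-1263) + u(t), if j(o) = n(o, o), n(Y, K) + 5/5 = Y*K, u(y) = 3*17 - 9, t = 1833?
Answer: 1595210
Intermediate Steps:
u(y) = 42 (u(y) = 51 - 9 = 42)
n(Y, K) = -1 + K*Y (n(Y, K) = -1 + Y*K = -1 + K*Y)
j(o) = -1 + o² (j(o) = -1 + o*o = -1 + o²)
j(-1263) + u(t) = (-1 + (-1263)²) + 42 = (-1 + 1595169) + 42 = 1595168 + 42 = 1595210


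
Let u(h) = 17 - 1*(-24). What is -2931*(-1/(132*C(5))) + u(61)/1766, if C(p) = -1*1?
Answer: -861789/38852 ≈ -22.181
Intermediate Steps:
C(p) = -1
u(h) = 41 (u(h) = 17 + 24 = 41)
-2931*(-1/(132*C(5))) + u(61)/1766 = -2931/((-1*(-1)*12)*11) + 41/1766 = -2931/((1*12)*11) + 41*(1/1766) = -2931/(12*11) + 41/1766 = -2931/132 + 41/1766 = -2931*1/132 + 41/1766 = -977/44 + 41/1766 = -861789/38852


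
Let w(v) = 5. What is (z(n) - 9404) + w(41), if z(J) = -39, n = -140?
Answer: -9438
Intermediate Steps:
(z(n) - 9404) + w(41) = (-39 - 9404) + 5 = -9443 + 5 = -9438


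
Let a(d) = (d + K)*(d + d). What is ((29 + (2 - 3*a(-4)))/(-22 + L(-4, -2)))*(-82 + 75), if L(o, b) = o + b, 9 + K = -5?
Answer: -401/4 ≈ -100.25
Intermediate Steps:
K = -14 (K = -9 - 5 = -14)
a(d) = 2*d*(-14 + d) (a(d) = (d - 14)*(d + d) = (-14 + d)*(2*d) = 2*d*(-14 + d))
L(o, b) = b + o
((29 + (2 - 3*a(-4)))/(-22 + L(-4, -2)))*(-82 + 75) = ((29 + (2 - 6*(-4)*(-14 - 4)))/(-22 + (-2 - 4)))*(-82 + 75) = ((29 + (2 - 6*(-4)*(-18)))/(-22 - 6))*(-7) = ((29 + (2 - 3*144))/(-28))*(-7) = ((29 + (2 - 432))*(-1/28))*(-7) = ((29 - 430)*(-1/28))*(-7) = -401*(-1/28)*(-7) = (401/28)*(-7) = -401/4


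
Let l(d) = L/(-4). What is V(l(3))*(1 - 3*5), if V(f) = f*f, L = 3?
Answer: -63/8 ≈ -7.8750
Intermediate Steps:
l(d) = -¾ (l(d) = 3/(-4) = 3*(-¼) = -¾)
V(f) = f²
V(l(3))*(1 - 3*5) = (-¾)²*(1 - 3*5) = 9*(1 - 15)/16 = (9/16)*(-14) = -63/8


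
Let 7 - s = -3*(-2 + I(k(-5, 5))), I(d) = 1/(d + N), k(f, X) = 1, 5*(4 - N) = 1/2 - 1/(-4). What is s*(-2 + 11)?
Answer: 1413/97 ≈ 14.567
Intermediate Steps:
N = 77/20 (N = 4 - (1/2 - 1/(-4))/5 = 4 - (1*(1/2) - 1*(-1/4))/5 = 4 - (1/2 + 1/4)/5 = 4 - 1/5*3/4 = 4 - 3/20 = 77/20 ≈ 3.8500)
I(d) = 1/(77/20 + d) (I(d) = 1/(d + 77/20) = 1/(77/20 + d))
s = 157/97 (s = 7 - (-3)*(-2 + 20/(77 + 20*1)) = 7 - (-3)*(-2 + 20/(77 + 20)) = 7 - (-3)*(-2 + 20/97) = 7 - (-3)*(-174)/97 = 7 - 1*522/97 = 7 - 522/97 = 157/97 ≈ 1.6186)
s*(-2 + 11) = 157*(-2 + 11)/97 = (157/97)*9 = 1413/97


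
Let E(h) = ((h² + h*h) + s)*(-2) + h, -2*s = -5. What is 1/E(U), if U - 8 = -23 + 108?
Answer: -1/34508 ≈ -2.8979e-5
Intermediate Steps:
s = 5/2 (s = -½*(-5) = 5/2 ≈ 2.5000)
U = 93 (U = 8 + (-23 + 108) = 8 + 85 = 93)
E(h) = -5 + h - 4*h² (E(h) = ((h² + h*h) + 5/2)*(-2) + h = ((h² + h²) + 5/2)*(-2) + h = (2*h² + 5/2)*(-2) + h = (5/2 + 2*h²)*(-2) + h = (-5 - 4*h²) + h = -5 + h - 4*h²)
1/E(U) = 1/(-5 + 93 - 4*93²) = 1/(-5 + 93 - 4*8649) = 1/(-5 + 93 - 34596) = 1/(-34508) = -1/34508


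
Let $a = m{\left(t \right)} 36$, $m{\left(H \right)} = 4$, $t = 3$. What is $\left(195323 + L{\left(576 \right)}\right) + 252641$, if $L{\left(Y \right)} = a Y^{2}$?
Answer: $48223708$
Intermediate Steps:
$a = 144$ ($a = 4 \cdot 36 = 144$)
$L{\left(Y \right)} = 144 Y^{2}$
$\left(195323 + L{\left(576 \right)}\right) + 252641 = \left(195323 + 144 \cdot 576^{2}\right) + 252641 = \left(195323 + 144 \cdot 331776\right) + 252641 = \left(195323 + 47775744\right) + 252641 = 47971067 + 252641 = 48223708$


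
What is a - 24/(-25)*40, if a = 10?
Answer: 242/5 ≈ 48.400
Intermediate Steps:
a - 24/(-25)*40 = 10 - 24/(-25)*40 = 10 - 24*(-1/25)*40 = 10 + (24/25)*40 = 10 + 192/5 = 242/5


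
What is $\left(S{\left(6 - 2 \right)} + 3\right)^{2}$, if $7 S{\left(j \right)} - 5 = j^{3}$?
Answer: $\frac{8100}{49} \approx 165.31$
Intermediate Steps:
$S{\left(j \right)} = \frac{5}{7} + \frac{j^{3}}{7}$
$\left(S{\left(6 - 2 \right)} + 3\right)^{2} = \left(\left(\frac{5}{7} + \frac{\left(6 - 2\right)^{3}}{7}\right) + 3\right)^{2} = \left(\left(\frac{5}{7} + \frac{4^{3}}{7}\right) + 3\right)^{2} = \left(\left(\frac{5}{7} + \frac{1}{7} \cdot 64\right) + 3\right)^{2} = \left(\left(\frac{5}{7} + \frac{64}{7}\right) + 3\right)^{2} = \left(\frac{69}{7} + 3\right)^{2} = \left(\frac{90}{7}\right)^{2} = \frac{8100}{49}$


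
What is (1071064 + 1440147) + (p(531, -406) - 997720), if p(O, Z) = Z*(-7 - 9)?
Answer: 1519987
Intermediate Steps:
p(O, Z) = -16*Z (p(O, Z) = Z*(-16) = -16*Z)
(1071064 + 1440147) + (p(531, -406) - 997720) = (1071064 + 1440147) + (-16*(-406) - 997720) = 2511211 + (6496 - 997720) = 2511211 - 991224 = 1519987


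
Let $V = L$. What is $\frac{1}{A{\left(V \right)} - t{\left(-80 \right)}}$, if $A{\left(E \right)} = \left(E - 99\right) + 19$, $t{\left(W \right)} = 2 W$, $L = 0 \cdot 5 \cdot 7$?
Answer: $\frac{1}{80} \approx 0.0125$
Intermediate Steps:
$L = 0$ ($L = 0 \cdot 7 = 0$)
$V = 0$
$A{\left(E \right)} = -80 + E$ ($A{\left(E \right)} = \left(-99 + E\right) + 19 = -80 + E$)
$\frac{1}{A{\left(V \right)} - t{\left(-80 \right)}} = \frac{1}{\left(-80 + 0\right) - 2 \left(-80\right)} = \frac{1}{-80 - -160} = \frac{1}{-80 + 160} = \frac{1}{80}$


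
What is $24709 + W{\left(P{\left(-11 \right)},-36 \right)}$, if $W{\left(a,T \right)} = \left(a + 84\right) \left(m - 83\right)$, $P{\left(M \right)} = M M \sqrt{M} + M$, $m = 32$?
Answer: $20986 - 6171 i \sqrt{11} \approx 20986.0 - 20467.0 i$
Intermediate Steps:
$P{\left(M \right)} = M + M^{\frac{5}{2}}$ ($P{\left(M \right)} = M M^{\frac{3}{2}} + M = M^{\frac{5}{2}} + M = M + M^{\frac{5}{2}}$)
$W{\left(a,T \right)} = -4284 - 51 a$ ($W{\left(a,T \right)} = \left(a + 84\right) \left(32 - 83\right) = \left(84 + a\right) \left(-51\right) = -4284 - 51 a$)
$24709 + W{\left(P{\left(-11 \right)},-36 \right)} = 24709 - \left(4284 + 51 \left(-11 + \left(-11\right)^{\frac{5}{2}}\right)\right) = 24709 - \left(4284 + 51 \left(-11 + 121 i \sqrt{11}\right)\right) = 24709 - \left(3723 + 6171 i \sqrt{11}\right) = 20986 - 6171 i \sqrt{11}$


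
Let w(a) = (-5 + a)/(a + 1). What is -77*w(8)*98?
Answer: -7546/3 ≈ -2515.3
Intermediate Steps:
w(a) = (-5 + a)/(1 + a)
-77*w(8)*98 = -77*(-5 + 8)/(1 + 8)*98 = -77*3/9*98 = -77*⅓*98 = -77/3*98 = -7546/3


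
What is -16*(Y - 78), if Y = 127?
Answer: -784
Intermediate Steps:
-16*(Y - 78) = -16*(127 - 78) = -16*49 = -784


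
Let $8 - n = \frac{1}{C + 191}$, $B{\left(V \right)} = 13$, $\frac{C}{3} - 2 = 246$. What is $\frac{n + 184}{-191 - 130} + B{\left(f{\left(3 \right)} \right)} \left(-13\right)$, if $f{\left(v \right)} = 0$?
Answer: $- \frac{50902334}{300135} \approx -169.6$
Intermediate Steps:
$C = 744$ ($C = 6 + 3 \cdot 246 = 6 + 738 = 744$)
$n = \frac{7479}{935}$ ($n = 8 - \frac{1}{744 + 191} = 8 - \frac{1}{935} = \frac{7479}{935} \approx 7.9989$)
$\frac{n + 184}{-191 - 130} + B{\left(f{\left(3 \right)} \right)} \left(-13\right) = \frac{\frac{7479}{935} + 184}{-191 - 130} + 13 \left(-13\right) = \frac{179519}{935 \left(-321\right)} - 169 = \frac{179519}{935} \left(- \frac{1}{321}\right) - 169 = - \frac{179519}{300135} - 169 = - \frac{50902334}{300135}$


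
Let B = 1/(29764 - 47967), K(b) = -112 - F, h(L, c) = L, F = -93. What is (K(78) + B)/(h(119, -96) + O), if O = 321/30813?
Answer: -592051253/3708424378 ≈ -0.15965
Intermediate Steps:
O = 107/10271 (O = 321*(1/30813) = 107/10271 ≈ 0.010418)
K(b) = -19 (K(b) = -112 - 1*(-93) = -112 + 93 = -19)
B = -1/18203 (B = 1/(-18203) = -1/18203 ≈ -5.4936e-5)
(K(78) + B)/(h(119, -96) + O) = (-19 - 1/18203)/(119 + 107/10271) = -345858/(18203*1222356/10271) = -345858/18203*10271/1222356 = -592051253/3708424378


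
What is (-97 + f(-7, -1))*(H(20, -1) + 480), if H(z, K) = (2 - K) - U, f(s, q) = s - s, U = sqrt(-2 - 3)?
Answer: -46851 + 97*I*sqrt(5) ≈ -46851.0 + 216.9*I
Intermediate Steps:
U = I*sqrt(5) (U = sqrt(-5) = I*sqrt(5) ≈ 2.2361*I)
f(s, q) = 0
H(z, K) = 2 - K - I*sqrt(5) (H(z, K) = (2 - K) - I*sqrt(5) = 2 - K - I*sqrt(5))
(-97 + f(-7, -1))*(H(20, -1) + 480) = (-97 + 0)*((2 - 1*(-1) - I*sqrt(5)) + 480) = -97*((2 + 1 - I*sqrt(5)) + 480) = -97*((3 - I*sqrt(5)) + 480) = -97*(483 - I*sqrt(5)) = -46851 + 97*I*sqrt(5)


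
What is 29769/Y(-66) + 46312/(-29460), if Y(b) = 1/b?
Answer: -14470424788/7365 ≈ -1.9648e+6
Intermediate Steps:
29769/Y(-66) + 46312/(-29460) = 29769/(1/(-66)) + 46312/(-29460) = 29769/(-1/66) + 46312*(-1/29460) = 29769*(-66) - 11578/7365 = -1964754 - 11578/7365 = -14470424788/7365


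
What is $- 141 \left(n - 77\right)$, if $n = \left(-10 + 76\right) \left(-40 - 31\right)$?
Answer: $671583$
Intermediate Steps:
$n = -4686$ ($n = 66 \left(-71\right) = -4686$)
$- 141 \left(n - 77\right) = - 141 \left(-4686 - 77\right) = \left(-141\right) \left(-4763\right) = 671583$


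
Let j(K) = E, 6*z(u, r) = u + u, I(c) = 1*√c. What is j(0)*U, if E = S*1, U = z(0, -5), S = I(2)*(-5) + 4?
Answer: 0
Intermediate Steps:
I(c) = √c
S = 4 - 5*√2 (S = √2*(-5) + 4 = -5*√2 + 4 = 4 - 5*√2 ≈ -3.0711)
z(u, r) = u/3 (z(u, r) = (u + u)/6 = (2*u)/6 = u/3)
U = 0 (U = (⅓)*0 = 0)
E = 4 - 5*√2 (E = (4 - 5*√2)*1 = 4 - 5*√2 ≈ -3.0711)
j(K) = 4 - 5*√2
j(0)*U = (4 - 5*√2)*0 = 0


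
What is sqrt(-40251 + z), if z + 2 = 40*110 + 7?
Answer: I*sqrt(35846) ≈ 189.33*I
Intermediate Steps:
z = 4405 (z = -2 + (40*110 + 7) = -2 + (4400 + 7) = -2 + 4407 = 4405)
sqrt(-40251 + z) = sqrt(-40251 + 4405) = sqrt(-35846) = I*sqrt(35846)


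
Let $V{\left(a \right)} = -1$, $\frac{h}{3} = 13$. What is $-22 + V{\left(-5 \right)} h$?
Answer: $-61$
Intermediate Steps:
$h = 39$ ($h = 3 \cdot 13 = 39$)
$-22 + V{\left(-5 \right)} h = -22 - 39 = -61$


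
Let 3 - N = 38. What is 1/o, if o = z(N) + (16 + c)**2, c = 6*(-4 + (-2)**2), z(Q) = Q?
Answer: 1/221 ≈ 0.0045249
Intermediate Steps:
N = -35 (N = 3 - 1*38 = 3 - 38 = -35)
c = 0 (c = 6*(-4 + 4) = 6*0 = 0)
o = 221 (o = -35 + (16 + 0)**2 = -35 + 16**2 = -35 + 256 = 221)
1/o = 1/221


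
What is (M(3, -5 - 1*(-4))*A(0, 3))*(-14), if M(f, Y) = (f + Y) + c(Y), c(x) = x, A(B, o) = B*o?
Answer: 0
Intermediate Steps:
M(f, Y) = f + 2*Y (M(f, Y) = (f + Y) + Y = (Y + f) + Y = f + 2*Y)
(M(3, -5 - 1*(-4))*A(0, 3))*(-14) = ((3 + 2*(-5 - 1*(-4)))*(0*3))*(-14) = ((3 + 2*(-5 + 4))*0)*(-14) = ((3 + 2*(-1))*0)*(-14) = ((3 - 2)*0)*(-14) = (1*0)*(-14) = 0*(-14) = 0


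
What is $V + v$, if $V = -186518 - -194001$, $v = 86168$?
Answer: $93651$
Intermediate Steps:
$V = 7483$ ($V = -186518 + 194001 = 7483$)
$V + v = 7483 + 86168 = 93651$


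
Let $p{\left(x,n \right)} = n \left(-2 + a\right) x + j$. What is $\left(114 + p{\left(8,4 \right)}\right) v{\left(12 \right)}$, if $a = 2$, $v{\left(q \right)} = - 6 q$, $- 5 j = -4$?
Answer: $- \frac{41328}{5} \approx -8265.6$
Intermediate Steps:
$j = \frac{4}{5}$ ($j = \left(- \frac{1}{5}\right) \left(-4\right) = \frac{4}{5} \approx 0.8$)
$p{\left(x,n \right)} = \frac{4}{5}$ ($p{\left(x,n \right)} = n \left(-2 + 2\right) x + \frac{4}{5} = n 0 x + \frac{4}{5} = 0 x + \frac{4}{5} = 0 + \frac{4}{5} = \frac{4}{5}$)
$\left(114 + p{\left(8,4 \right)}\right) v{\left(12 \right)} = \left(114 + \frac{4}{5}\right) \left(\left(-6\right) 12\right) = \frac{574}{5} \left(-72\right) = - \frac{41328}{5}$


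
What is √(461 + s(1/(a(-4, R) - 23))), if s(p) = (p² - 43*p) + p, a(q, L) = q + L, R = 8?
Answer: 6*√4645/19 ≈ 21.522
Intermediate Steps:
a(q, L) = L + q
s(p) = p² - 42*p
√(461 + s(1/(a(-4, R) - 23))) = √(461 + (-42 + 1/((8 - 4) - 23))/((8 - 4) - 23)) = √(461 + (-42 + 1/(4 - 23))/(4 - 23)) = √(461 + (-42 + 1/(-19))/(-19)) = √(461 - (-42 - 1/19)/19) = √(461 - 1/19*(-799/19)) = √(461 + 799/361) = √(167220/361) = 6*√4645/19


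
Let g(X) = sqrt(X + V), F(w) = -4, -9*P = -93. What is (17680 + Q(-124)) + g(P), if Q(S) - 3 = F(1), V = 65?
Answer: 17679 + sqrt(678)/3 ≈ 17688.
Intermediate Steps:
P = 31/3 (P = -1/9*(-93) = 31/3 ≈ 10.333)
Q(S) = -1 (Q(S) = 3 - 4 = -1)
g(X) = sqrt(65 + X) (g(X) = sqrt(X + 65) = sqrt(65 + X))
(17680 + Q(-124)) + g(P) = (17680 - 1) + sqrt(65 + 31/3) = 17679 + sqrt(226/3) = 17679 + sqrt(678)/3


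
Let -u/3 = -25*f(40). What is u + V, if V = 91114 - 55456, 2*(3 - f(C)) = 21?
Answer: 70191/2 ≈ 35096.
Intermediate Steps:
f(C) = -15/2 (f(C) = 3 - 1/2*21 = 3 - 21/2 = -15/2)
V = 35658
u = -1125/2 (u = -(-75)*(-15)/2 = -3*375/2 = -1125/2 ≈ -562.50)
u + V = -1125/2 + 35658 = 70191/2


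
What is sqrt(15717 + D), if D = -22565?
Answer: 8*I*sqrt(107) ≈ 82.753*I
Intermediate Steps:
sqrt(15717 + D) = sqrt(15717 - 22565) = sqrt(-6848) = 8*I*sqrt(107)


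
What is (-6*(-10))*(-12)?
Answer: -720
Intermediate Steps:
(-6*(-10))*(-12) = (-1*6*(-10))*(-12) = -6*(-10)*(-12) = 60*(-12) = -720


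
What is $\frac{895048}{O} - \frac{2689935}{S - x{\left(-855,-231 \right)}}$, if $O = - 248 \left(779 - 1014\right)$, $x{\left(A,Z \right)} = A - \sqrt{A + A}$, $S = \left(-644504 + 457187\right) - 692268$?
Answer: $\frac{1151227764298424}{62502581449265} + \frac{179329 i \sqrt{190}}{17159253658} \approx 18.419 + 0.00014406 i$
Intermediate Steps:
$S = -879585$ ($S = -187317 - 692268 = -879585$)
$x{\left(A,Z \right)} = A - \sqrt{2} \sqrt{A}$ ($x{\left(A,Z \right)} = A - \sqrt{2 A} = A - \sqrt{2} \sqrt{A}$)
$O = 58280$ ($O = \left(-248\right) \left(-235\right) = 58280$)
$\frac{895048}{O} - \frac{2689935}{S - x{\left(-855,-231 \right)}} = \frac{895048}{58280} - \frac{2689935}{-879585 - \left(-855 - \sqrt{2} \sqrt{-855}\right)} = 895048 \cdot \frac{1}{58280} - \frac{2689935}{-879585 - \left(-855 - \sqrt{2} \cdot 3 i \sqrt{95}\right)} = \frac{111881}{7285} - \frac{2689935}{-879585 - \left(-855 - 3 i \sqrt{190}\right)} = \frac{111881}{7285} - \frac{2689935}{-879585 + \left(855 + 3 i \sqrt{190}\right)} = \frac{111881}{7285} - \frac{2689935}{-878730 + 3 i \sqrt{190}}$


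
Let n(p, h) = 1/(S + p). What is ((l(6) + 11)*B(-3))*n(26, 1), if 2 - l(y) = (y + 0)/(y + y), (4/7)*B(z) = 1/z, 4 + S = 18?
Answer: -35/192 ≈ -0.18229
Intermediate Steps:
S = 14 (S = -4 + 18 = 14)
B(z) = 7/(4*z) (B(z) = 7*(1/z)/4 = 7/(4*z))
n(p, h) = 1/(14 + p)
l(y) = 3/2 (l(y) = 2 - (y + 0)/(y + y) = 2 - y/(2*y) = 2 - y*1/(2*y) = 2 - 1*½ = 2 - ½ = 3/2)
((l(6) + 11)*B(-3))*n(26, 1) = ((3/2 + 11)*((7/4)/(-3)))/(14 + 26) = (25*((7/4)*(-⅓))/2)/40 = ((25/2)*(-7/12))*(1/40) = -175/24*1/40 = -35/192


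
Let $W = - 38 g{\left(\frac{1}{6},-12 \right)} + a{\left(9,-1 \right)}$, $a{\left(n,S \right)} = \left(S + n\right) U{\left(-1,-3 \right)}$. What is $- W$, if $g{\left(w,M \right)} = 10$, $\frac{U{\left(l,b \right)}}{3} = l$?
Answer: $404$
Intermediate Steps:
$U{\left(l,b \right)} = 3 l$
$a{\left(n,S \right)} = - 3 S - 3 n$ ($a{\left(n,S \right)} = \left(S + n\right) 3 \left(-1\right) = \left(S + n\right) \left(-3\right) = - 3 S - 3 n$)
$W = -404$ ($W = \left(-38\right) 10 - 24 = -380 + \left(3 - 27\right) = -380 - 24 = -404$)
$- W = \left(-1\right) \left(-404\right) = 404$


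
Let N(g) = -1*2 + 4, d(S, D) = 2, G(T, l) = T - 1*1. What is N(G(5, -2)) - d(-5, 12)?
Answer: 0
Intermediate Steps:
G(T, l) = -1 + T (G(T, l) = T - 1 = -1 + T)
N(g) = 2 (N(g) = -2 + 4 = 2)
N(G(5, -2)) - d(-5, 12) = 2 - 1*2 = 2 - 2 = 0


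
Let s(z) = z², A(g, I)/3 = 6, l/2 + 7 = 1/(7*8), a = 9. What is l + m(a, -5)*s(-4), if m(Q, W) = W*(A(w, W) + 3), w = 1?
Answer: -47431/28 ≈ -1694.0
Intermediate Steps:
l = -391/28 (l = -14 + 2/((7*8)) = -14 + 2/56 = -14 + 2*(1/56) = -14 + 1/28 = -391/28 ≈ -13.964)
A(g, I) = 18 (A(g, I) = 3*6 = 18)
m(Q, W) = 21*W (m(Q, W) = W*(18 + 3) = W*21 = 21*W)
l + m(a, -5)*s(-4) = -391/28 + (21*(-5))*(-4)² = -391/28 - 105*16 = -391/28 - 1680 = -47431/28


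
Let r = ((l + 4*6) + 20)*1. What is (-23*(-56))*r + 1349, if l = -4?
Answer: 52869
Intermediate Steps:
r = 40 (r = ((-4 + 4*6) + 20)*1 = ((-4 + 24) + 20)*1 = (20 + 20)*1 = 40*1 = 40)
(-23*(-56))*r + 1349 = -23*(-56)*40 + 1349 = 1288*40 + 1349 = 51520 + 1349 = 52869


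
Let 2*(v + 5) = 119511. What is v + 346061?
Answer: 811623/2 ≈ 4.0581e+5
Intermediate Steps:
v = 119501/2 (v = -5 + (½)*119511 = -5 + 119511/2 = 119501/2 ≈ 59751.)
v + 346061 = 119501/2 + 346061 = 811623/2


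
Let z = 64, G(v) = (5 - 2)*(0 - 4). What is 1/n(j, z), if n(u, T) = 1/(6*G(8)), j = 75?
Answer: -72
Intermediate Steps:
G(v) = -12 (G(v) = 3*(-4) = -12)
n(u, T) = -1/72 (n(u, T) = 1/(6*(-12)) = 1/(-72) = -1/72)
1/n(j, z) = 1/(-1/72) = -72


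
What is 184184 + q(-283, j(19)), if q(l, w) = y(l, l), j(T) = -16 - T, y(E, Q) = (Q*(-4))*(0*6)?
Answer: 184184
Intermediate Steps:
y(E, Q) = 0 (y(E, Q) = -4*Q*0 = 0)
q(l, w) = 0
184184 + q(-283, j(19)) = 184184 + 0 = 184184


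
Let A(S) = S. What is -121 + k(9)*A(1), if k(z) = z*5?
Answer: -76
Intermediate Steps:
k(z) = 5*z
-121 + k(9)*A(1) = -121 + (5*9)*1 = -121 + 45*1 = -121 + 45 = -76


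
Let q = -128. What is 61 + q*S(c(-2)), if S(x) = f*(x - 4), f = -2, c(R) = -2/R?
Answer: -707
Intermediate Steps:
S(x) = 8 - 2*x (S(x) = -2*(x - 4) = -2*(-4 + x) = 8 - 2*x)
61 + q*S(c(-2)) = 61 - 128*(8 - (-4)/(-2)) = 61 - 128*(8 - (-4)*(-1)/2) = 61 - 128*(8 - 2*1) = 61 - 128*(8 - 2) = 61 - 128*6 = 61 - 768 = -707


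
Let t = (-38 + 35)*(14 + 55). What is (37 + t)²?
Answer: 28900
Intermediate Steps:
t = -207 (t = -3*69 = -207)
(37 + t)² = (37 - 207)² = (-170)² = 28900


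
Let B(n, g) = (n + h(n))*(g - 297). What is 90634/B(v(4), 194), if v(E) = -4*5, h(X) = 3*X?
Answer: 45317/4120 ≈ 10.999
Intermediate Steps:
v(E) = -20
B(n, g) = 4*n*(-297 + g) (B(n, g) = (n + 3*n)*(g - 297) = (4*n)*(-297 + g) = 4*n*(-297 + g))
90634/B(v(4), 194) = 90634/((4*(-20)*(-297 + 194))) = 90634/((4*(-20)*(-103))) = 90634/8240 = 90634*(1/8240) = 45317/4120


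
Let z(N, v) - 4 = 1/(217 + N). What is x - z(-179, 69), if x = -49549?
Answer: -1883015/38 ≈ -49553.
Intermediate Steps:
z(N, v) = 4 + 1/(217 + N)
x - z(-179, 69) = -49549 - (869 + 4*(-179))/(217 - 179) = -49549 - (869 - 716)/38 = -49549 - 153/38 = -1883015/38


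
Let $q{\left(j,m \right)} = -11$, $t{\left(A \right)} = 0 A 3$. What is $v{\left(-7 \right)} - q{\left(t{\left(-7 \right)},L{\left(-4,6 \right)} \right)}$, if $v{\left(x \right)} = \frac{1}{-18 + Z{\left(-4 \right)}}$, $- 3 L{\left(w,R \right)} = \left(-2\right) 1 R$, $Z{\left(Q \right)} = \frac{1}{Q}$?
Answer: $\frac{799}{73} \approx 10.945$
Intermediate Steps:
$L{\left(w,R \right)} = \frac{2 R}{3}$ ($L{\left(w,R \right)} = - \frac{\left(-2\right) 1 R}{3} = - \frac{\left(-2\right) R}{3} = \frac{2 R}{3}$)
$t{\left(A \right)} = 0$ ($t{\left(A \right)} = 0 \cdot 3 = 0$)
$v{\left(x \right)} = - \frac{4}{73}$ ($v{\left(x \right)} = \frac{1}{-18 + \frac{1}{-4}} = \frac{1}{-18 - \frac{1}{4}} = \frac{1}{- \frac{73}{4}} = - \frac{4}{73}$)
$v{\left(-7 \right)} - q{\left(t{\left(-7 \right)},L{\left(-4,6 \right)} \right)} = - \frac{4}{73} - -11 = - \frac{4}{73} + 11 = \frac{799}{73}$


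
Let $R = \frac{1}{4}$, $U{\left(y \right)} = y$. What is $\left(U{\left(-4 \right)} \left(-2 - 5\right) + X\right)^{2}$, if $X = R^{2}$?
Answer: $\frac{201601}{256} \approx 787.5$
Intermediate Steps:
$R = \frac{1}{4} \approx 0.25$
$X = \frac{1}{16}$ ($X = \left(\frac{1}{4}\right)^{2} = \frac{1}{16} \approx 0.0625$)
$\left(U{\left(-4 \right)} \left(-2 - 5\right) + X\right)^{2} = \left(- 4 \left(-2 - 5\right) + \frac{1}{16}\right)^{2} = \left(\left(-4\right) \left(-7\right) + \frac{1}{16}\right)^{2} = \left(28 + \frac{1}{16}\right)^{2} = \left(\frac{449}{16}\right)^{2} = \frac{201601}{256}$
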